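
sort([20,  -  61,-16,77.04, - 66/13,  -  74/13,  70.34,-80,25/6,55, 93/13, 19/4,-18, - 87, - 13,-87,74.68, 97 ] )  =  [-87,-87, - 80, - 61, -18, - 16,-13,-74/13, - 66/13,25/6,19/4,93/13  ,  20,55, 70.34,74.68, 77.04,  97]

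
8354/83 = 8354/83 = 100.65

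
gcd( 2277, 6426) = 9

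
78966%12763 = 2388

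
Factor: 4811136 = 2^7*3^1*11^1*17^1*67^1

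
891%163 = 76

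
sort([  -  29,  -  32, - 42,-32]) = [ -42, - 32, - 32, - 29]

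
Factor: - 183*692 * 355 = -2^2 * 3^1*5^1*61^1*71^1 * 173^1 = -44955780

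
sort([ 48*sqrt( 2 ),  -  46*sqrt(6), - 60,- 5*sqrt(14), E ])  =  [ - 46*sqrt( 6 ),-60,-5*sqrt( 14 ), E, 48*sqrt( 2 ) ] 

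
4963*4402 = 21847126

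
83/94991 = 83/94991 = 0.00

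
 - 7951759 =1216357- 9168116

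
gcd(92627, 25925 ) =1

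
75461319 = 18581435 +56879884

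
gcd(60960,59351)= 1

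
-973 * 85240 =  - 82938520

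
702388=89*7892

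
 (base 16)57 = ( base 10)87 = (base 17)52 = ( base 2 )1010111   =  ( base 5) 322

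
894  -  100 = 794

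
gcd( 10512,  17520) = 3504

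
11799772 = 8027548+3772224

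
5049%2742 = 2307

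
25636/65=394 + 2/5 = 394.40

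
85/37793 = 85/37793 = 0.00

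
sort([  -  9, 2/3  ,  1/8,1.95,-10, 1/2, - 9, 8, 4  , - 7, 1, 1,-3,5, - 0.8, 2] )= [ - 10,-9, - 9, - 7 , - 3 ,-0.8,1/8, 1/2, 2/3, 1, 1, 1.95, 2, 4,5 , 8 ]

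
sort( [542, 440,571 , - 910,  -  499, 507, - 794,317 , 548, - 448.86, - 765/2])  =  [ -910, - 794, - 499 ,-448.86, - 765/2 , 317,440,507, 542,548,571]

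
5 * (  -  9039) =  -  45195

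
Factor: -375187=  - 53^1* 7079^1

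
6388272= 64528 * 99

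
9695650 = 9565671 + 129979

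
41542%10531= 9949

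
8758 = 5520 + 3238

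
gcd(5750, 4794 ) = 2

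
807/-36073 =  - 807/36073 = - 0.02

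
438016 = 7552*58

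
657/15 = 219/5= 43.80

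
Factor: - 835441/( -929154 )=2^( - 1)*3^( - 1)*23^ (- 1 ) * 6733^( - 1)*835441^1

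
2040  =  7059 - 5019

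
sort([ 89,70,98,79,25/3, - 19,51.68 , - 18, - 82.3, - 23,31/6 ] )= [ - 82.3, - 23, - 19, - 18, 31/6,25/3, 51.68, 70,79,89,98] 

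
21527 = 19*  1133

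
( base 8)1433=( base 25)16k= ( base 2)1100011011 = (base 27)12c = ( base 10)795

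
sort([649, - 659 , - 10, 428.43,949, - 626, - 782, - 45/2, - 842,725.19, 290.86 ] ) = [-842, - 782,-659, - 626, - 45/2, - 10, 290.86,428.43,649,725.19,949 ]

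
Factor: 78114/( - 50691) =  - 2^1*47^1*61^(-1) = - 94/61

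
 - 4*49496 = - 197984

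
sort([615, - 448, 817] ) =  [-448, 615, 817 ]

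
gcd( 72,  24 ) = 24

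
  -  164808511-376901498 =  - 541710009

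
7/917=1/131 = 0.01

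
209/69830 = 209/69830= 0.00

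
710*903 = 641130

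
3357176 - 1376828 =1980348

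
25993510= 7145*3638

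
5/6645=1/1329   =  0.00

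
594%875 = 594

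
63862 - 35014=28848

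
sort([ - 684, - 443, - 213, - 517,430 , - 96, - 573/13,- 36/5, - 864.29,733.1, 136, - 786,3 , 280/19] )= [ - 864.29,-786, - 684, - 517, - 443, - 213, - 96, - 573/13, - 36/5,3,280/19,  136, 430,733.1] 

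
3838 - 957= 2881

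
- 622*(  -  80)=49760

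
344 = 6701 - 6357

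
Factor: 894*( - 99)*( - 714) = 2^2*3^4*7^1*11^1*17^1*149^1=63193284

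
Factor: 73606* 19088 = 2^5*13^1*19^1*149^1*1193^1 = 1404991328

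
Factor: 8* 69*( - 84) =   -  2^5 * 3^2* 7^1*23^1 = - 46368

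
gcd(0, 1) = 1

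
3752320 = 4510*832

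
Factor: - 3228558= - 2^1 * 3^1*538093^1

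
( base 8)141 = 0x61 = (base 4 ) 1201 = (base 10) 97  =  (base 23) 45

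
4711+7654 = 12365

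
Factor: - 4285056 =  - 2^7*3^1 * 11159^1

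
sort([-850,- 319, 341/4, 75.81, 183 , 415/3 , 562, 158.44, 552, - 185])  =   [ - 850,- 319, - 185 , 75.81, 341/4,  415/3,158.44,183, 552,562 ] 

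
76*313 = 23788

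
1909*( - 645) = - 1231305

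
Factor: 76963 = 76963^1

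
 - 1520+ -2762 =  - 4282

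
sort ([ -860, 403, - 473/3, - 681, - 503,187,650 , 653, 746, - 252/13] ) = [ - 860, - 681, - 503, - 473/3, - 252/13,187,403,  650,653,746 ]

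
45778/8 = 5722 + 1/4 = 5722.25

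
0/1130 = 0 = 0.00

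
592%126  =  88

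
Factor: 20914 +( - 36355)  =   - 3^1*5147^1 = - 15441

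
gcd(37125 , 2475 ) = 2475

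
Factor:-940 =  - 2^2*5^1 * 47^1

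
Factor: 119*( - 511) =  - 7^2*17^1 * 73^1 = - 60809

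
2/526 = 1/263 = 0.00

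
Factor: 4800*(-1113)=-5342400=- 2^6 * 3^2 *5^2*7^1*53^1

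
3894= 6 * 649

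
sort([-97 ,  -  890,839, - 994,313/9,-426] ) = [ - 994, - 890, - 426, - 97,313/9 , 839] 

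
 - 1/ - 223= 1/223 = 0.00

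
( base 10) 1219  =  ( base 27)1i4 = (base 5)14334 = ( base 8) 2303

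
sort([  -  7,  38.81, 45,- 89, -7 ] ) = [ -89, - 7  ,-7, 38.81, 45]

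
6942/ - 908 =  - 8 + 161/454 = - 7.65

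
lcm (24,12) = 24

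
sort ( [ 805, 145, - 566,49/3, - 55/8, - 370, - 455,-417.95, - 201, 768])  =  [  -  566,- 455, - 417.95, - 370, - 201 ,-55/8 , 49/3, 145, 768,  805 ] 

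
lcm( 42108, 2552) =84216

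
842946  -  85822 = 757124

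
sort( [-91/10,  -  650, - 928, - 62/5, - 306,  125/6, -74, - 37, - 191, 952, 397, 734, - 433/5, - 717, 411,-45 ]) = [-928, - 717, - 650,- 306, - 191,-433/5, - 74,-45, - 37, -62/5, - 91/10,125/6,397 , 411, 734 , 952] 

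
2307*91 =209937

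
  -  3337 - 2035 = -5372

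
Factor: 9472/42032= 2^4*71^(-1 )= 16/71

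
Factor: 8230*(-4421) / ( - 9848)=2^( - 2 )* 5^1* 823^1*1231^( - 1 )*4421^1 =18192415/4924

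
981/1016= 981/1016= 0.97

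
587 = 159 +428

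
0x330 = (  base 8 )1460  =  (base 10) 816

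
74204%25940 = 22324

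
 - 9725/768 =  - 13+259/768 = - 12.66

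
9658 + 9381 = 19039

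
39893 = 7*5699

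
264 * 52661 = 13902504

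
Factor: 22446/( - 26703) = -2^1*3^( - 1)*23^(  -  1)*29^1 =- 58/69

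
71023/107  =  663 + 82/107 = 663.77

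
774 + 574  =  1348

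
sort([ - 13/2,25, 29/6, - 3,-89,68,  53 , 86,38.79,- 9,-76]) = [-89,-76,-9,-13/2, - 3, 29/6, 25 , 38.79,53, 68, 86] 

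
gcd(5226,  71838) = 78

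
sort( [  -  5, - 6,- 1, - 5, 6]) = [- 6,-5, - 5, - 1, 6 ] 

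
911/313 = 2 +285/313 = 2.91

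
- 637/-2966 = 637/2966 = 0.21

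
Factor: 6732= 2^2*3^2 * 11^1*17^1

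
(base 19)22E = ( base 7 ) 2154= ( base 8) 1406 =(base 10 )774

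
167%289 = 167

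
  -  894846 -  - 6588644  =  5693798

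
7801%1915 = 141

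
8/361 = 8/361 = 0.02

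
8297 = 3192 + 5105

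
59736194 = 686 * 87079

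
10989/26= 10989/26 =422.65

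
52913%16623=3044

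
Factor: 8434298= 2^1 * 37^1*293^1*389^1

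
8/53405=8/53405 = 0.00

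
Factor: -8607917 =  - 8607917^1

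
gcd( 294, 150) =6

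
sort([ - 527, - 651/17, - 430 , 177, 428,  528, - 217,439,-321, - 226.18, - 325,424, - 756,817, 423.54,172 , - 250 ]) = [ - 756, - 527, - 430, - 325, - 321, - 250, - 226.18, - 217, - 651/17,172,177,423.54, 424,428,  439,528,817]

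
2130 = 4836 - 2706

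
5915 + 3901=9816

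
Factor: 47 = 47^1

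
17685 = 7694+9991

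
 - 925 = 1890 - 2815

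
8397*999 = 8388603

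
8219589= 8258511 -38922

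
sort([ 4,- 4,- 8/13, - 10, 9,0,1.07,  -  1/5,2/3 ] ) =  [ - 10, - 4 , - 8/13, - 1/5, 0,2/3,  1.07,4,  9 ] 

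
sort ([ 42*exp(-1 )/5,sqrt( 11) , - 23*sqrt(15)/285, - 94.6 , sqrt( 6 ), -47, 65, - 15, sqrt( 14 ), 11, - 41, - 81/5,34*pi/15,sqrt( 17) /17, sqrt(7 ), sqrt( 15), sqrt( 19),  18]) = [-94.6,-47, -41, - 81/5,-15, - 23*sqrt( 15 ) /285, sqrt( 17 )/17, sqrt (6), sqrt(7), 42*exp (-1) /5,sqrt( 11),sqrt (14 ) , sqrt(15 ) , sqrt( 19) , 34*pi/15, 11, 18, 65 ] 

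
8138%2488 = 674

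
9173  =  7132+2041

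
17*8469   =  143973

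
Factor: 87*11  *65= 62205 = 3^1*5^1 * 11^1*13^1 * 29^1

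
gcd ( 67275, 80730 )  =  13455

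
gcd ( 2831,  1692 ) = 1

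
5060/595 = 1012/119 = 8.50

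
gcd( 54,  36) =18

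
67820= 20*3391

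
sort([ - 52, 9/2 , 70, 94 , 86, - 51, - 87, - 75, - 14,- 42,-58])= [ - 87, - 75, - 58, - 52, - 51, - 42, - 14  ,  9/2,70, 86,94 ] 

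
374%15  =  14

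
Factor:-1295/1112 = - 2^( - 3)*5^1 * 7^1*37^1 * 139^(-1)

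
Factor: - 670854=-2^1*3^1*17^1*6577^1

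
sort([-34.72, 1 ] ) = [ - 34.72,1 ] 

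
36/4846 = 18/2423 = 0.01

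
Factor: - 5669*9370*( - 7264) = 385853001920=2^6*5^1*227^1 * 937^1*5669^1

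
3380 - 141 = 3239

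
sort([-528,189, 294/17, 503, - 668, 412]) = [-668, - 528 , 294/17,189 , 412,  503] 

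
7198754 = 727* 9902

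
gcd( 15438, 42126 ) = 6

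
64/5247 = 64/5247 = 0.01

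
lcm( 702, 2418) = 21762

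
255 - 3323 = -3068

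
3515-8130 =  - 4615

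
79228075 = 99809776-20581701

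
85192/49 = 1738 + 30/49 = 1738.61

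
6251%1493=279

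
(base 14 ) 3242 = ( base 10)8682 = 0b10000111101010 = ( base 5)234212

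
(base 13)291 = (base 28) g8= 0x1c8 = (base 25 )i6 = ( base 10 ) 456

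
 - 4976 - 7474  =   - 12450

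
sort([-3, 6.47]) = [ - 3 , 6.47]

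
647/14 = 647/14 = 46.21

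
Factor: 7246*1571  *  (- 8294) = -2^2*11^1*13^1*29^1*1571^1*3623^1 = -  94414467004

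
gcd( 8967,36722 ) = 427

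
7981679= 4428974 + 3552705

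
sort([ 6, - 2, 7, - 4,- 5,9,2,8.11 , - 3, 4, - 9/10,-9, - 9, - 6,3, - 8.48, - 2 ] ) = [ - 9, - 9,-8.48,-6, - 5, - 4,  -  3, - 2,  -  2,  -  9/10 , 2,3,4,6,  7, 8.11,9 ] 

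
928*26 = 24128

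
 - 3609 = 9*( - 401) 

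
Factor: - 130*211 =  - 27430 = - 2^1 * 5^1 * 13^1  *211^1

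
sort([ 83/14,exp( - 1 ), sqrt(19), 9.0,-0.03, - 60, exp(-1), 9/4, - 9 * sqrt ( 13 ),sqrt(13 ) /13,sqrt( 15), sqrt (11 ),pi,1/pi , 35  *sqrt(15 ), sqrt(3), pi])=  [ - 60,-9*sqrt(13),  -  0.03, sqrt( 13) /13, 1/pi, exp( - 1 ),exp( - 1 ), sqrt( 3 ),9/4 , pi,pi, sqrt (11),sqrt( 15), sqrt( 19 ),83/14, 9.0,35*sqrt( 15 ) ] 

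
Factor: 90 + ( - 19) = 71 = 71^1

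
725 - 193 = 532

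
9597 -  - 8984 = 18581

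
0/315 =0 = 0.00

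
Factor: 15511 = 15511^1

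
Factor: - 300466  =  -2^1*19^1*7907^1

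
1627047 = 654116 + 972931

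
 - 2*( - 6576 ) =13152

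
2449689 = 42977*57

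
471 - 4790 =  - 4319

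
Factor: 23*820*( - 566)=-2^3*5^1*23^1*41^1*283^1 = - 10674760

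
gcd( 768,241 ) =1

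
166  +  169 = 335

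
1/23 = 1/23 = 0.04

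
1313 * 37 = 48581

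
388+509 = 897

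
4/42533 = 4/42533 = 0.00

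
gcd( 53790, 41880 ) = 30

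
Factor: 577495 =5^1*115499^1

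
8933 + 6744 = 15677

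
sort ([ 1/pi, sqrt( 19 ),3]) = [ 1/pi,3,  sqrt( 19) ] 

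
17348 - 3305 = 14043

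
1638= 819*2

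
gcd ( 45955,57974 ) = 707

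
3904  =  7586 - 3682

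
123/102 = 41/34 = 1.21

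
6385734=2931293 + 3454441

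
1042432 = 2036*512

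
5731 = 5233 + 498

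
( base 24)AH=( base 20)CH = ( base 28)95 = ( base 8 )401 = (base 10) 257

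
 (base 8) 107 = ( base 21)38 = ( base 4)1013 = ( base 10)71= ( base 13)56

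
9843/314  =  9843/314 = 31.35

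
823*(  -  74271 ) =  - 61125033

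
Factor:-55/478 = -2^(-1) * 5^1*11^1 * 239^(-1)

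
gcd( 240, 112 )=16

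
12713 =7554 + 5159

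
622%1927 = 622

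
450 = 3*150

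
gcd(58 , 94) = 2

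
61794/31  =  1993+11/31= 1993.35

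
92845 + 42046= 134891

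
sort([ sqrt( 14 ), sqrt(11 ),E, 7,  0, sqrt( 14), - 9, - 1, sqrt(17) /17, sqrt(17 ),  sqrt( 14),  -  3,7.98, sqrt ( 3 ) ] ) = [-9, - 3,  -  1, 0, sqrt( 17)/17,sqrt( 3),E  ,  sqrt (11 ), sqrt( 14),  sqrt( 14),sqrt( 14 ), sqrt (17 ), 7, 7.98]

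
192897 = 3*64299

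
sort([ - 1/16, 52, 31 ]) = [ - 1/16  ,  31, 52]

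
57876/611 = 94 + 34/47= 94.72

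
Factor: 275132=2^2*11^1*13^2*37^1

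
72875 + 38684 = 111559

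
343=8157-7814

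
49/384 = 49/384 = 0.13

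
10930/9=1214 + 4/9 = 1214.44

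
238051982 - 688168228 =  - 450116246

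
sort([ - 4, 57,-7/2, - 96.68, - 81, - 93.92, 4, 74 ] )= [- 96.68,-93.92, - 81, - 4, - 7/2,4, 57,74 ]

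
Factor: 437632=2^7*13^1*263^1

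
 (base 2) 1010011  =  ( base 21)3K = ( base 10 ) 83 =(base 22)3h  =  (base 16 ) 53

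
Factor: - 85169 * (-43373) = 3694035037 = 7^1 * 11^1*23^3*3943^1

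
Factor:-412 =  - 2^2*103^1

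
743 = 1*743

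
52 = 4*13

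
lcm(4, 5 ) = 20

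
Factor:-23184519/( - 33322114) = 2^( - 1)*3^1 * 7^( - 1)*479^( - 1) * 1777^1 *4349^1 * 4969^( - 1 )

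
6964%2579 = 1806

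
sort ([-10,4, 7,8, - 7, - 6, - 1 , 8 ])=[ - 10, - 7, - 6, - 1,  4, 7, 8,8]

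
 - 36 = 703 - 739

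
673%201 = 70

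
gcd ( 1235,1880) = 5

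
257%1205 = 257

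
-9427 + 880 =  - 8547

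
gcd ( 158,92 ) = 2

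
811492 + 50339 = 861831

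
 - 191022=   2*( - 95511 ) 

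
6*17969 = 107814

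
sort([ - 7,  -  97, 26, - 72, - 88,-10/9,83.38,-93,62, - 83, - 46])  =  [ - 97, - 93,  -  88,-83, - 72, - 46, - 7, - 10/9,26, 62, 83.38] 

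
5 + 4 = 9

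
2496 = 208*12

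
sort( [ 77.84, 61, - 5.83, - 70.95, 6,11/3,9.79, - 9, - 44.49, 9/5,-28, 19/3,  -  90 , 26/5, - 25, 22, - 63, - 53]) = [ - 90, - 70.95,-63, - 53, - 44.49, - 28,- 25, - 9, - 5.83,9/5,11/3, 26/5,6, 19/3,9.79, 22, 61,77.84 ] 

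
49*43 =2107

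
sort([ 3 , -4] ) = [ - 4, 3]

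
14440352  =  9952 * 1451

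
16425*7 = 114975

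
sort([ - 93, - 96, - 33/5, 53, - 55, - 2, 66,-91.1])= [  -  96, - 93,-91.1, - 55, - 33/5, -2,53,66]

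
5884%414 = 88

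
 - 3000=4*( - 750)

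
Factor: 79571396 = 2^2*19892849^1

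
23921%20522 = 3399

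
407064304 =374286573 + 32777731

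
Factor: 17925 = 3^1* 5^2*239^1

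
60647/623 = 97+216/623=97.35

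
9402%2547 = 1761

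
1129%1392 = 1129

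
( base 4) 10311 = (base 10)309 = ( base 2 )100110101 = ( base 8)465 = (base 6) 1233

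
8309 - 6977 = 1332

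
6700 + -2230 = 4470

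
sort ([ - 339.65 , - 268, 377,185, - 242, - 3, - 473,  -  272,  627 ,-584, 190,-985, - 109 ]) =[  -  985 , - 584,  -  473, - 339.65, - 272 ,-268,-242, - 109, - 3, 185, 190,377, 627]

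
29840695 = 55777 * 535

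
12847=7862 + 4985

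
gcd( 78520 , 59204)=4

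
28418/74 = 384 + 1/37 = 384.03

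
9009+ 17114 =26123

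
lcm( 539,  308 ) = 2156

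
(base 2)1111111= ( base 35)3M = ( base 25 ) 52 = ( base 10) 127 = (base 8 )177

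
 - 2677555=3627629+-6305184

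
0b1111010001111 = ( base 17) 1A13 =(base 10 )7823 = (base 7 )31544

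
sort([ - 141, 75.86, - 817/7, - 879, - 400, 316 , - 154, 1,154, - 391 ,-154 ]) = [ - 879, - 400, - 391, - 154, - 154, - 141,-817/7,1,  75.86,154,316 ]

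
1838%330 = 188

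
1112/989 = 1112/989 = 1.12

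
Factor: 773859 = 3^1*257953^1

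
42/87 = 14/29 =0.48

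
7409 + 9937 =17346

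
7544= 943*8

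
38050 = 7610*5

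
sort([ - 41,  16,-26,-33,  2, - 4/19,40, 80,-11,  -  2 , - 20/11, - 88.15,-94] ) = [ - 94, - 88.15, - 41, -33, - 26,-11, - 2,  -  20/11, - 4/19, 2,  16,40,  80 ]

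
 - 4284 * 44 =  - 188496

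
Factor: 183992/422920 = 211/485=5^( - 1)*97^( - 1 ) * 211^1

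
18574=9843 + 8731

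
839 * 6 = 5034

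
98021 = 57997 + 40024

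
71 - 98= - 27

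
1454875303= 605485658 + 849389645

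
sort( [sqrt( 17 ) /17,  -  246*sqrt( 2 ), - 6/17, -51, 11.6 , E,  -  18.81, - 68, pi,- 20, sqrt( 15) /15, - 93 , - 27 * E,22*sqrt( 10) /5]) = [ - 246*sqrt ( 2),  -  93, - 27 * E, - 68, - 51, - 20,-18.81 ,-6/17,sqrt( 17)/17,sqrt( 15) /15 , E, pi,11.6,22*sqrt ( 10 ) /5]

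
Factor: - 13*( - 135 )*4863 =8534565=3^4* 5^1*13^1*1621^1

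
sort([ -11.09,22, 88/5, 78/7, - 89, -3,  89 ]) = [ - 89, - 11.09, - 3,78/7,88/5 , 22, 89] 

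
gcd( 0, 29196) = 29196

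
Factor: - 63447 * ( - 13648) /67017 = 288641552/22339= 2^4*89^( - 1 ) * 251^( - 1) * 853^1 * 21149^1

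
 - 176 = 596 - 772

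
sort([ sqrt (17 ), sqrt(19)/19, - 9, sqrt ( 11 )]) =[ - 9,  sqrt(19) /19, sqrt( 11 ), sqrt( 17) ]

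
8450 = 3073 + 5377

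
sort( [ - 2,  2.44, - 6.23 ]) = [ - 6.23, - 2,2.44]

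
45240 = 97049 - 51809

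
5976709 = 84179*71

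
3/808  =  3/808 = 0.00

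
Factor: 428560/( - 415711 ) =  - 2^4*5^1*11^1*199^( - 1 )*487^1*2089^ (  -  1 )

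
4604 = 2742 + 1862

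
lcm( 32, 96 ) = 96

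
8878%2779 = 541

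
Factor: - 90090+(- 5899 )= - 95989^1 = - 95989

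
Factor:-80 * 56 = -4480 = - 2^7*5^1*7^1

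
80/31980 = 4/1599 = 0.00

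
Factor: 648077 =307^1*2111^1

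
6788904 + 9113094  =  15901998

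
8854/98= 4427/49 = 90.35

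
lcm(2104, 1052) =2104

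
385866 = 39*9894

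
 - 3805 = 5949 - 9754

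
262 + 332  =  594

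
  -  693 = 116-809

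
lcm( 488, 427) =3416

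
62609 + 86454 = 149063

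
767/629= 1 + 138/629 = 1.22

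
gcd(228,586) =2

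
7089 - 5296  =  1793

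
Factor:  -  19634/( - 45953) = 2^1*9817^1*45953^(  -  1) 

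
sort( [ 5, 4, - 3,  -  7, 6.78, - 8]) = [ - 8, - 7, - 3, 4, 5, 6.78]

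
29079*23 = 668817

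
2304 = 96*24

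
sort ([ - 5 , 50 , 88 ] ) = [ - 5,50,88 ]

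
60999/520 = 117 + 159/520 = 117.31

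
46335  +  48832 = 95167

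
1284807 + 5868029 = 7152836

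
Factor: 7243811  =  61^1 * 118751^1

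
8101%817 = 748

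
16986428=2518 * 6746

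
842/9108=421/4554 = 0.09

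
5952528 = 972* 6124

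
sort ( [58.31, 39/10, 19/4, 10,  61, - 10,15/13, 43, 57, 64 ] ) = [ - 10, 15/13,  39/10, 19/4,10, 43,57  ,  58.31,61,64]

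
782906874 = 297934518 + 484972356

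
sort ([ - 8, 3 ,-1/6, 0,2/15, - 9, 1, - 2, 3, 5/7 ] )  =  [ - 9, - 8 , - 2 , - 1/6, 0, 2/15, 5/7,1,3,  3]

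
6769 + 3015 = 9784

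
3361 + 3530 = 6891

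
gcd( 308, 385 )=77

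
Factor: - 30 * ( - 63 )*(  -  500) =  - 945000 = -  2^3*3^3*5^4*7^1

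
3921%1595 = 731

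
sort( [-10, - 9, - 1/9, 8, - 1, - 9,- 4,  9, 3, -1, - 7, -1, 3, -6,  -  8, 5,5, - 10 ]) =[-10, - 10,  -  9,-9,-8 , - 7,-6, - 4, - 1, - 1, - 1, - 1/9,3,3, 5, 5, 8, 9]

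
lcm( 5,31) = 155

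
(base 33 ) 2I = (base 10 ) 84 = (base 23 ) 3F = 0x54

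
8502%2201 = 1899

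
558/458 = 279/229 = 1.22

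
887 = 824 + 63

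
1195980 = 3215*372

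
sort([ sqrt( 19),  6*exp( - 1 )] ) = [6  *  exp(  -  1),sqrt( 19) ] 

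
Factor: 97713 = 3^3 * 7^1 * 11^1*47^1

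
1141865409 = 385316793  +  756548616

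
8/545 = 8/545 = 0.01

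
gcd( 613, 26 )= 1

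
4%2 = 0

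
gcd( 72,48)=24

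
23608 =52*454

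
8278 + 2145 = 10423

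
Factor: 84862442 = 2^1*7^1*331^1 * 18313^1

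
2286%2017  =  269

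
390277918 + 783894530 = 1174172448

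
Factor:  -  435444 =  - 2^2 * 3^1*131^1*277^1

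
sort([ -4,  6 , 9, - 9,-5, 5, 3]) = [ - 9, - 5, - 4,3, 5,6, 9]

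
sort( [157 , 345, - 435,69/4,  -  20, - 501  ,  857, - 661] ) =[ - 661, - 501, - 435, - 20,69/4, 157,345,857]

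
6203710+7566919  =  13770629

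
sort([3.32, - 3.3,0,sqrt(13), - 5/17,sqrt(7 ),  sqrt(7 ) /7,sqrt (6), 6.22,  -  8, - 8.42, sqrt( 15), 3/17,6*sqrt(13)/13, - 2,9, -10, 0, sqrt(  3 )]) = [ - 10, - 8.42 ,  -  8, - 3.3 , - 2,  -  5/17,  0, 0,3/17,sqrt( 7) /7,6 *sqrt( 13)/13,  sqrt ( 3 ) , sqrt( 6 ) , sqrt( 7 ), 3.32  ,  sqrt( 13) , sqrt(15 ),6.22,9]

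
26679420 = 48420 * 551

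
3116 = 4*779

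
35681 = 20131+15550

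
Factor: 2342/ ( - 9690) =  - 3^( - 1)*5^( - 1) * 17^( - 1)*19^( - 1 )*1171^1 = - 1171/4845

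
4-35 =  - 31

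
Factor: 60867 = 3^2*6763^1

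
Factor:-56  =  -2^3*7^1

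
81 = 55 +26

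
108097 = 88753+19344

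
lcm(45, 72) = 360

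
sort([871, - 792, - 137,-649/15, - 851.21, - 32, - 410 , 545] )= [ -851.21,-792, - 410, - 137, - 649/15, - 32, 545, 871 ] 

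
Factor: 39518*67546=2669282828 = 2^2*19759^1*33773^1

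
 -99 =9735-9834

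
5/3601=5/3601 = 0.00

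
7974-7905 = 69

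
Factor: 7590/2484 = 55/18 = 2^(-1)*3^(-2 )*5^1*11^1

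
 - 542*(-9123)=4944666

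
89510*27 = 2416770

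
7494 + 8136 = 15630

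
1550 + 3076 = 4626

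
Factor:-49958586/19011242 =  - 24979293/9505621= - 3^3*251^( - 1)*37871^(- 1 )*925159^1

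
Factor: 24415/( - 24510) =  - 257/258= -2^( - 1)*3^ ( - 1)*43^(-1 )*257^1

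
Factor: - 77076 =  - 2^2*3^2*2141^1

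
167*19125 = 3193875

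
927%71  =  4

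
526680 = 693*760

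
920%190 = 160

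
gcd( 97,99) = 1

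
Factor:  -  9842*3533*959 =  - 33346142774 = - 2^1*7^2 * 19^1*37^1*137^1 * 3533^1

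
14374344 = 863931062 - 849556718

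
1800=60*30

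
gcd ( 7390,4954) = 2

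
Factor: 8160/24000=17/50 =2^( - 1)*5^( - 2)*17^1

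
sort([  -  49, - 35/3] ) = [-49, - 35/3] 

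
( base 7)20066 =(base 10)4850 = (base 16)12F2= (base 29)5M7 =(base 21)akk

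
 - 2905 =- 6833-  - 3928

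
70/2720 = 7/272  =  0.03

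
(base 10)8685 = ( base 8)20755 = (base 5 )234220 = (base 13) 3C51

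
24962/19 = 24962/19 = 1313.79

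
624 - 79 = 545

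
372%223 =149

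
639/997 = 639/997 = 0.64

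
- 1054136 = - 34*31004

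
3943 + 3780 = 7723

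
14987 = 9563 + 5424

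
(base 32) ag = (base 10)336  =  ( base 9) 413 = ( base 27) CC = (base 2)101010000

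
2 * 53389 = 106778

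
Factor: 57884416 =2^8*173^1*1307^1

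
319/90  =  319/90 = 3.54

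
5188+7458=12646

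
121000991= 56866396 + 64134595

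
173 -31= 142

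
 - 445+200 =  - 245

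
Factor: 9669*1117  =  3^1*11^1*293^1*1117^1 = 10800273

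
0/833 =0  =  0.00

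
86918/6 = 43459/3   =  14486.33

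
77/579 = 77/579 = 0.13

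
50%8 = 2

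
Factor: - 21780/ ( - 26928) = 55/68 = 2^( - 2 )*5^1*11^1*17^( - 1 ) 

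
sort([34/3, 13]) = [ 34/3, 13]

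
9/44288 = 9/44288= 0.00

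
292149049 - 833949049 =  - 541800000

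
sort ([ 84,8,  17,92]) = [8, 17 , 84,  92 ]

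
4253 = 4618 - 365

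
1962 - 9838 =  - 7876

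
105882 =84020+21862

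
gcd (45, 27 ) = 9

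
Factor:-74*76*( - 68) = 2^5 * 17^1*19^1*37^1 = 382432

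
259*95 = 24605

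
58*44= 2552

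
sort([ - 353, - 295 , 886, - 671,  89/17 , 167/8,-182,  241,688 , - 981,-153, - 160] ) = [ - 981, - 671, - 353, - 295,  -  182,-160, - 153,89/17, 167/8, 241, 688, 886] 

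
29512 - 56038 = -26526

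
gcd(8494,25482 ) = 8494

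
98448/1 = 98448 = 98448.00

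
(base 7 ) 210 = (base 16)69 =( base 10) 105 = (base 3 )10220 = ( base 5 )410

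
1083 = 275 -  - 808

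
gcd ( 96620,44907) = 1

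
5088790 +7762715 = 12851505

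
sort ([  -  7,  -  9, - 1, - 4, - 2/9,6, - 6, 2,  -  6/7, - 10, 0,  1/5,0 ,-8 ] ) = [ - 10,  -  9,-8, - 7, - 6 , - 4, - 1, - 6/7, -2/9,0,0, 1/5, 2, 6] 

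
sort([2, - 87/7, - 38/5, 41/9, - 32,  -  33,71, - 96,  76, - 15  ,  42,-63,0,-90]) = [ - 96, - 90,-63,  -  33, - 32, - 15,-87/7, - 38/5,0, 2,41/9,42,71,76]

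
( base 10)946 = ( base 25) 1CL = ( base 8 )1662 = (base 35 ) R1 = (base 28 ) 15M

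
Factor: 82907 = 11^1*7537^1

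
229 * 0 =0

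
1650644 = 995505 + 655139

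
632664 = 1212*522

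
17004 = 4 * 4251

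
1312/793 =1 + 519/793  =  1.65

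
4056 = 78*52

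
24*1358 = 32592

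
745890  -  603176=142714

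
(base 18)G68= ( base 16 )14B4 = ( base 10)5300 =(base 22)akk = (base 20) D50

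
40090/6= 6681+2/3=6681.67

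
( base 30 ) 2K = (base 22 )3E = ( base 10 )80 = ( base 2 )1010000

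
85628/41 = 85628/41 = 2088.49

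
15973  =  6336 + 9637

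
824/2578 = 412/1289  =  0.32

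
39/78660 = 13/26220 = 0.00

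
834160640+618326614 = 1452487254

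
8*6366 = 50928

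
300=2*150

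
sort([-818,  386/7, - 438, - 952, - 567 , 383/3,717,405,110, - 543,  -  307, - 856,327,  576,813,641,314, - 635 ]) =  [ - 952, - 856 , - 818, - 635, - 567, - 543, - 438,-307,386/7,110 , 383/3,314,327,405,576, 641,717,  813 ] 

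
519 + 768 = 1287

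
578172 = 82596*7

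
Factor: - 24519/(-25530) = 8173/8510 =2^ (- 1)*5^(-1 )*11^1*23^(  -  1)*37^( - 1)* 743^1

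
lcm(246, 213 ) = 17466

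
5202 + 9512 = 14714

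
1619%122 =33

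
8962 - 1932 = 7030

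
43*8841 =380163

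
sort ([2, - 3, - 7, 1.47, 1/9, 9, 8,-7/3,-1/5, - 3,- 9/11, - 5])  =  [ - 7,-5, - 3,-3, - 7/3, - 9/11 , - 1/5, 1/9, 1.47, 2, 8, 9]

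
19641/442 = 19641/442=44.44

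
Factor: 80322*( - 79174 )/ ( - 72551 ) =6359414028/72551 = 2^2*3^1 * 11^1*31^1*1217^1*1277^1*72551^(-1)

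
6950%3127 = 696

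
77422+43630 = 121052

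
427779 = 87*4917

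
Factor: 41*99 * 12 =48708= 2^2 * 3^3 *11^1 * 41^1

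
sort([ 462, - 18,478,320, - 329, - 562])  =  [- 562,-329, - 18,320, 462, 478 ] 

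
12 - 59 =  - 47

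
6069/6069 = 1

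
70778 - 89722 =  - 18944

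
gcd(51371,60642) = 1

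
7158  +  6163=13321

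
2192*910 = 1994720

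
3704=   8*463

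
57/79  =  57/79 = 0.72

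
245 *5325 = 1304625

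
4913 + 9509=14422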